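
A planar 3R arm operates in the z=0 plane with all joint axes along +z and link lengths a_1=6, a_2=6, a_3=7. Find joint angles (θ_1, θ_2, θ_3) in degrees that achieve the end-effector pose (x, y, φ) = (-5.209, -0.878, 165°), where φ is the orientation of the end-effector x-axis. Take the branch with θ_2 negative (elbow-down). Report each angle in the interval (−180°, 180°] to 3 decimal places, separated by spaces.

wrist centre = target − a_3·(cos φ, sin φ) = (1.5525, -2.6897)
cos θ_2 = (9.6449−6²−6²)/(2·6·6) = -0.8660; θ_2 = -150.0021° (elbow-down)
β = atan2(-2.6897,1.5525) = -60.0070°; ψ = atan2(-2.9998,0.8037) = -75.0010°
θ_1 = β − ψ = 14.9941°
θ_3 = φ − θ_1 − θ_2 = -59.9920° (wrapped to (-180°,180°])

14.994 -150.002 -59.992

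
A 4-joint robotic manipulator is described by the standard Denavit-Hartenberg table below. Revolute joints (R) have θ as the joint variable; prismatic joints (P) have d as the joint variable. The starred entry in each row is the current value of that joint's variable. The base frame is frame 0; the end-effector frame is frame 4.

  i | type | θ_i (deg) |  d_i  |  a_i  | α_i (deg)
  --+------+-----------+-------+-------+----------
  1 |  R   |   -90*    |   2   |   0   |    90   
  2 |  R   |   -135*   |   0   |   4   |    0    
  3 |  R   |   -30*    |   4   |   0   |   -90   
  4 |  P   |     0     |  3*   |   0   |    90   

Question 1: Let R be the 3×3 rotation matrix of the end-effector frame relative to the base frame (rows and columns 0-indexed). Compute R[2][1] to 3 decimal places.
End-effector y-axis (col 1 of R) = (-0.0000,-0.2588,-0.9659)
R[2][1] = -0.9659

-0.966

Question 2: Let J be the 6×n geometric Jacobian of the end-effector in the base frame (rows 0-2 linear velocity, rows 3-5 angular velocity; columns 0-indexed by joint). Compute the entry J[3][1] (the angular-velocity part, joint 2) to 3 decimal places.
-1.000

axis z_1 = (-1.0000,-0.0000,0.0000); lever o_n−o_1 = (-4.0000,2.0520,-5.7262)
cross product → J_v[:, 1] = (0.0000,-5.7262,-2.0520)
J_ω[:, 1] = z_1
entry J[3][1] = -1.0000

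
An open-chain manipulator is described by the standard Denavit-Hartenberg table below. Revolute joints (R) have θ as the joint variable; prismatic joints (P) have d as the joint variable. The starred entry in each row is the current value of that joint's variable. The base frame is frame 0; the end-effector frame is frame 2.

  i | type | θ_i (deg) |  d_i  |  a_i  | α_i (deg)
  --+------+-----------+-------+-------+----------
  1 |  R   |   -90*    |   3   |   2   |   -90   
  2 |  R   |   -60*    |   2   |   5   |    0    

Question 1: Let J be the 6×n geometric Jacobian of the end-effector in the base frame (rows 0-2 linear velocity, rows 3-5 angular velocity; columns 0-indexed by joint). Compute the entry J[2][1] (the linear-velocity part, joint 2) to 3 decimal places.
axis z_1 = (1.0000,0.0000,0.0000); lever o_n−o_1 = (2.0000,-2.5000,4.3301)
cross product → J_v[:, 1] = (0.0000,-4.3301,-2.5000)
J_ω[:, 1] = z_1
entry J[2][1] = -2.5000

-2.500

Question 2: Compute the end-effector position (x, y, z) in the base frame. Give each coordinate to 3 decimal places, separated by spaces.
after link 1: o_1 = (0.0000, -2.0000, 3.0000)
after link 2: o_2 = (2.0000, -4.5000, 7.3301)

2.000 -4.500 7.330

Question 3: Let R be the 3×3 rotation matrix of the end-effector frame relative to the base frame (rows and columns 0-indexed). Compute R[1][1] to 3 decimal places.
End-effector y-axis (col 1 of R) = (0.0000,-0.8660,-0.5000)
R[1][1] = -0.8660

-0.866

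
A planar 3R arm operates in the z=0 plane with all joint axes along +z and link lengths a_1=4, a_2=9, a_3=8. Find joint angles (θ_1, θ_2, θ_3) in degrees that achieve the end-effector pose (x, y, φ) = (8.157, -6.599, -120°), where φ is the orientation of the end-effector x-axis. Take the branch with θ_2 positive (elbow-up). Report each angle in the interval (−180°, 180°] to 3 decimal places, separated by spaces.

-30.009 45.012 -135.003

wrist centre = target − a_3·(cos φ, sin φ) = (12.1570, 0.3292)
cos θ_2 = (147.9010−4²−9²)/(2·4·9) = 0.7070; θ_2 = 45.0120° (elbow-up)
β = atan2(0.3292,12.1570) = 1.5512°; ψ = atan2(6.3653,10.3626) = 31.5605°
θ_1 = β − ψ = -30.0094°
θ_3 = φ − θ_1 − θ_2 = -135.0026° (wrapped to (-180°,180°])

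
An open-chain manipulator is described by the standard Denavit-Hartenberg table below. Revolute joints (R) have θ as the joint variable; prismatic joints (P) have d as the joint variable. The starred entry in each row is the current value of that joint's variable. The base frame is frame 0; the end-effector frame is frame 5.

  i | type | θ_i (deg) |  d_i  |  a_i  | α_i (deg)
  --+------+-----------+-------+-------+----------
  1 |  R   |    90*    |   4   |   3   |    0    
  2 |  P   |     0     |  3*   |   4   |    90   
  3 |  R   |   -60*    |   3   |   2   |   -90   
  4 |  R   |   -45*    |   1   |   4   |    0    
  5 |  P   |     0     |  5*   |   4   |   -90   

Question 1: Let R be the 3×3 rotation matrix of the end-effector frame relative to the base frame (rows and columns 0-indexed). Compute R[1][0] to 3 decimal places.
End-effector x-axis (col 0 of R) = (0.7071,0.3536,-0.6124)
R[1][0] = 0.3536

0.354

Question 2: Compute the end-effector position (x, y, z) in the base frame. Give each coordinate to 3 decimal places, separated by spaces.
after link 1: o_1 = (0.0000, 3.0000, 4.0000)
after link 2: o_2 = (0.0000, 7.0000, 7.0000)
after link 3: o_3 = (3.0000, 8.0000, 5.2679)
after link 4: o_4 = (5.8284, 10.2802, 3.3185)
after link 5: o_5 = (8.6569, 16.0246, 3.3690)

8.657 16.025 3.369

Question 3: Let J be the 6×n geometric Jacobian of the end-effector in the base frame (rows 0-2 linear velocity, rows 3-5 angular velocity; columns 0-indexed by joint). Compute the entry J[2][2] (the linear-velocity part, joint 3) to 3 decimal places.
9.025

axis z_2 = (1.0000,-0.0000,0.0000); lever o_n−o_2 = (8.6569,9.0246,-3.6310)
cross product → J_v[:, 2] = (-0.0000,3.6310,9.0246)
J_ω[:, 2] = z_2
entry J[2][2] = 9.0246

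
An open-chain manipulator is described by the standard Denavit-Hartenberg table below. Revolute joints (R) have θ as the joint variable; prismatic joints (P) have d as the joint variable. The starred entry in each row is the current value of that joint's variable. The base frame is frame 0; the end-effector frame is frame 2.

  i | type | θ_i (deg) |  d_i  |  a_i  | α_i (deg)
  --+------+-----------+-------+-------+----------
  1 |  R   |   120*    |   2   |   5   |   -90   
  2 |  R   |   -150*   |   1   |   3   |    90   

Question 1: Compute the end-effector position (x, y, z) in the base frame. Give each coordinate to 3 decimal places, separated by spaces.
after link 1: o_1 = (-2.5000, 4.3301, 2.0000)
after link 2: o_2 = (-2.0670, 1.5801, 3.5000)

-2.067 1.580 3.500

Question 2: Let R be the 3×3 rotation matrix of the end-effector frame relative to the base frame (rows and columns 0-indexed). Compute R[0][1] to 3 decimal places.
End-effector y-axis (col 1 of R) = (-0.8660,-0.5000,0.0000)
R[0][1] = -0.8660

-0.866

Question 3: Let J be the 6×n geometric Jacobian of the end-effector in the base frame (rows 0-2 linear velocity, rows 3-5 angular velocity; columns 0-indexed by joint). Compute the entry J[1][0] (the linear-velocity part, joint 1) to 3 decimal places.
-2.067

axis z_0 = ẑ; lever o_n−o_0 = (-2.0670,1.5801,3.5000)
cross product → J_v[:, 0] = (-1.5801,-2.0670,0.0000)
J_ω[:, 0] = z_0
entry J[1][0] = -2.0670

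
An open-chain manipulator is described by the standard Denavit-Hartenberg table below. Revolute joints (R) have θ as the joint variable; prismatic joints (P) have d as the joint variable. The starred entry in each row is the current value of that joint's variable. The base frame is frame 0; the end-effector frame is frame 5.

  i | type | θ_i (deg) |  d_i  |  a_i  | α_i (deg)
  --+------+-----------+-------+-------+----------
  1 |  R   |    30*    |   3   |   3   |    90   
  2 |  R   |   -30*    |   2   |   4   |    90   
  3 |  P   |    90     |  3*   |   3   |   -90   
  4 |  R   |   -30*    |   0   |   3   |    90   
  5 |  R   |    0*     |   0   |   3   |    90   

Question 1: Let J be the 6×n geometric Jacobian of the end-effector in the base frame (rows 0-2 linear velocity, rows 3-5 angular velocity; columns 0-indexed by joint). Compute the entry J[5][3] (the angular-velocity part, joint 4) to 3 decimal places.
axis z_3 = (-0.7500,-0.4330,0.5000); lever o_n−o_3 = (1.2990,-5.2500,-2.5981)
cross product → J_v[:, 3] = (3.7500,-1.2990,4.5000)
J_ω[:, 3] = z_3
entry J[5][3] = 0.5000

0.500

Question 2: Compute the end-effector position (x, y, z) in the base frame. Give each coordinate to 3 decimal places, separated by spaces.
after link 1: o_1 = (2.5981, 1.5000, 3.0000)
after link 2: o_2 = (6.5981, 1.5000, 1.0000)
after link 3: o_3 = (6.7990, -1.8481, -1.5981)
after link 4: o_4 = (7.4486, -4.4731, -2.8971)
after link 5: o_5 = (8.0981, -7.0981, -4.1962)

8.098 -7.098 -4.196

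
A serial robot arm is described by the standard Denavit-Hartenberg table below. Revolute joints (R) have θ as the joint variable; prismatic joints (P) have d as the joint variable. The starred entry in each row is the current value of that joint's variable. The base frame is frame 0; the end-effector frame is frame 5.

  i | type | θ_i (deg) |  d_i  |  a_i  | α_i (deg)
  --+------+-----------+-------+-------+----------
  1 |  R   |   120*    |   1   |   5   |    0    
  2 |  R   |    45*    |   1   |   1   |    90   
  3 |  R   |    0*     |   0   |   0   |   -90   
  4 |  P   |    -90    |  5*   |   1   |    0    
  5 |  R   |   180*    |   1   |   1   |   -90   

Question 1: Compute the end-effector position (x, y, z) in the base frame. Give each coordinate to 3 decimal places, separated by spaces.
-3.466 4.589 8.000

after link 1: o_1 = (-2.5000, 4.3301, 1.0000)
after link 2: o_2 = (-3.4659, 4.5889, 2.0000)
after link 3: o_3 = (-3.4659, 4.5889, 2.0000)
after link 4: o_4 = (-3.2071, 5.5549, 7.0000)
after link 5: o_5 = (-3.4659, 4.5889, 8.0000)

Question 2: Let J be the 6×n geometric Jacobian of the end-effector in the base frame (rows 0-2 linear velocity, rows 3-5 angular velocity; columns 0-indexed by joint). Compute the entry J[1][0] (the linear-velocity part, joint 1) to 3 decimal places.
axis z_0 = ẑ; lever o_n−o_0 = (-3.4659,4.5889,8.0000)
cross product → J_v[:, 0] = (-4.5889,-3.4659,0.0000)
J_ω[:, 0] = z_0
entry J[1][0] = -3.4659

-3.466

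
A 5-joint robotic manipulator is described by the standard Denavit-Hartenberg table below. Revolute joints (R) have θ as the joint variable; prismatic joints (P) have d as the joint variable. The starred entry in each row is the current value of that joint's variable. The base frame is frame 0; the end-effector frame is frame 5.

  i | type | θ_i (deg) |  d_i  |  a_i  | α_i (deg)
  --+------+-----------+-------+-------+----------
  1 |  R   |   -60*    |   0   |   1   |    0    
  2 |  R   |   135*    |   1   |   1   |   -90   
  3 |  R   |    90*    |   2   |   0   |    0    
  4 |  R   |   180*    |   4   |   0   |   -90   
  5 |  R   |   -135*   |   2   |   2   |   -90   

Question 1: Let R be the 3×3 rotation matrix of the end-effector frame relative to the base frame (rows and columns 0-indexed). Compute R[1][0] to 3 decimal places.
End-effector x-axis (col 0 of R) = (-0.6830,0.1830,-0.7071)
R[1][0] = 0.1830

0.183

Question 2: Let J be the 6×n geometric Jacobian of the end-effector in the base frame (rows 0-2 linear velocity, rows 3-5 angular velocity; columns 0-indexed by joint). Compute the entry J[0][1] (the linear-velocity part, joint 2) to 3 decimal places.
axis z_1 = (0.0000,0.0000,1.0000); lever o_n−o_1 = (-6.3851,4.8167,-0.4142)
cross product → J_v[:, 1] = (-4.8167,-6.3851,0.0000)
J_ω[:, 1] = z_1
entry J[0][1] = -4.8167

-4.817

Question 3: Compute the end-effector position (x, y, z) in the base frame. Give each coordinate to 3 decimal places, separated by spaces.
-5.885 3.951 -0.414

after link 1: o_1 = (0.5000, -0.8660, 0.0000)
after link 2: o_2 = (0.7588, 0.0999, 1.0000)
after link 3: o_3 = (-1.1730, 0.6175, 1.0000)
after link 4: o_4 = (-5.0367, 1.6528, 1.0000)
after link 5: o_5 = (-5.8851, 3.9507, -0.4142)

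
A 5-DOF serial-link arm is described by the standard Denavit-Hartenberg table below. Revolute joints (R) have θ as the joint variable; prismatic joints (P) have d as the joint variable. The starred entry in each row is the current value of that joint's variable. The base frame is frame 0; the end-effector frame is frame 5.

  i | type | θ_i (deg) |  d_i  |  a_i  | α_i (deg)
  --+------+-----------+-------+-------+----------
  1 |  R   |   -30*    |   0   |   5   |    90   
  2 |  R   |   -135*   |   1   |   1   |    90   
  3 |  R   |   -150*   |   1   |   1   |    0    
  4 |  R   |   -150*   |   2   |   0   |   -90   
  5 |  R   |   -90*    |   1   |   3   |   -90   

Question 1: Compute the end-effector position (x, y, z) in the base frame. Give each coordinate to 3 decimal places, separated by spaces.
0.604 -1.504 4.760

after link 1: o_1 = (4.3301, -2.5000, 0.0000)
after link 2: o_2 = (3.2178, -3.0125, -0.7071)
after link 3: o_3 = (3.3857, -2.5321, 0.6124)
after link 4: o_4 = (2.1610, -1.8250, 2.0266)
after link 5: o_5 = (0.6042, -1.5035, 4.7603)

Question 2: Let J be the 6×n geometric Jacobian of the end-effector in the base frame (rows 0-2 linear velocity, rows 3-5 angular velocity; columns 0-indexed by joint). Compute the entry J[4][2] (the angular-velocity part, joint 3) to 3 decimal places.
0.354

axis z_2 = (-0.6124,0.3536,0.7071); lever o_n−o_2 = (-2.6136,1.5089,5.4674)
cross product → J_v[:, 2] = (0.8660,1.5000,0.0000)
J_ω[:, 2] = z_2
entry J[4][2] = 0.3536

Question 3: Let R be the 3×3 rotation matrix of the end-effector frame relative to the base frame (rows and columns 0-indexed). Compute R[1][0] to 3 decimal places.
0.354

End-effector x-axis (col 0 of R) = (-0.6124,0.3536,0.7071)
R[1][0] = 0.3536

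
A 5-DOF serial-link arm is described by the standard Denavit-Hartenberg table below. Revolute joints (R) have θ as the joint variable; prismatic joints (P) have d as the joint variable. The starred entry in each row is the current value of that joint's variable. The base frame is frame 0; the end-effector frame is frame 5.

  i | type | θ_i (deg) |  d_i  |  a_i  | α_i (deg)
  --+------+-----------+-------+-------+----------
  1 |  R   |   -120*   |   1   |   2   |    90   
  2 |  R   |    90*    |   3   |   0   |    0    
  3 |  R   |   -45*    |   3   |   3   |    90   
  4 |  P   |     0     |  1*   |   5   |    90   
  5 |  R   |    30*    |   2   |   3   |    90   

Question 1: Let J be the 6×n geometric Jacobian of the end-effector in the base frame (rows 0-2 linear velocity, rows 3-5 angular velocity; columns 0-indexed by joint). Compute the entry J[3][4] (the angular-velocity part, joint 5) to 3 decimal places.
0.866

axis z_4 = (0.8660,-0.5000,-0.0000); lever o_n−o_4 = (0.2832,-3.5095,0.7765)
cross product → J_v[:, 4] = (-0.3882,-0.6724,-2.8978)
J_ω[:, 4] = z_4
entry J[3][4] = 0.8660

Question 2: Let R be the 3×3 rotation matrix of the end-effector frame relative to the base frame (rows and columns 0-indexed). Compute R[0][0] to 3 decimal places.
End-effector x-axis (col 0 of R) = (-0.4830,-0.8365,0.2588)
R[0][0] = -0.4830

-0.483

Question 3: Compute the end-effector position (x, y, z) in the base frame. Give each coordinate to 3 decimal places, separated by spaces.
after link 1: o_1 = (-1.0000, -1.7321, 1.0000)
after link 2: o_2 = (-3.5981, -0.2321, 1.0000)
after link 3: o_3 = (-7.2568, -0.5692, 3.1213)
after link 4: o_4 = (-9.3781, -4.2434, 5.9497)
after link 5: o_5 = (-9.0950, -7.7530, 6.7262)

-9.095 -7.753 6.726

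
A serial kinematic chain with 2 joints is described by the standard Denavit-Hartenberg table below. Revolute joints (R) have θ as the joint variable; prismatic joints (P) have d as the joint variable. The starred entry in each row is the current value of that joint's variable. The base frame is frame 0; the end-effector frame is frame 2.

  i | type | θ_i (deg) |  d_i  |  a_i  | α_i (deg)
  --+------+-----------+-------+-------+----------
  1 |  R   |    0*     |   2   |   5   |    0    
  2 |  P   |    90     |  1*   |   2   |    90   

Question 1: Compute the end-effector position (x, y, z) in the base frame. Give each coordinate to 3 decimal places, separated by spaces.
5.000 2.000 3.000

after link 1: o_1 = (5.0000, 0.0000, 2.0000)
after link 2: o_2 = (5.0000, 2.0000, 3.0000)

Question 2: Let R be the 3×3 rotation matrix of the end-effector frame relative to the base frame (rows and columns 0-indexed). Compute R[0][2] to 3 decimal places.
End-effector z-axis (col 2 of R) = (1.0000,-0.0000,0.0000)
R[0][2] = 1.0000

1.000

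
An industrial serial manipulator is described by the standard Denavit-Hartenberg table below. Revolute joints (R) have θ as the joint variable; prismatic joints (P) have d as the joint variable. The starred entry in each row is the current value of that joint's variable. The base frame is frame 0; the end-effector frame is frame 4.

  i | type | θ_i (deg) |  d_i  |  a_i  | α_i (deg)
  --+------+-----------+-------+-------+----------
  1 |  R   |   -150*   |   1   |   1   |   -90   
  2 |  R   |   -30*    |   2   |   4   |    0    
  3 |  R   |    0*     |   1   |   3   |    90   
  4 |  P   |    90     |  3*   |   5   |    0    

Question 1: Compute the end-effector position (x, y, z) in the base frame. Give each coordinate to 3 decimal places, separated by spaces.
-0.817 -9.709 7.098

after link 1: o_1 = (-0.8660, -0.5000, 1.0000)
after link 2: o_2 = (-2.8660, -3.9641, 3.0000)
after link 3: o_3 = (-4.6160, -6.1292, 4.5000)
after link 4: o_4 = (-0.8170, -9.7093, 7.0981)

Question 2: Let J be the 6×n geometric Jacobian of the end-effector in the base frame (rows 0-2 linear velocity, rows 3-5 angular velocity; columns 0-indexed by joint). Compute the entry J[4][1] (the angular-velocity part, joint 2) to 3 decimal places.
axis z_1 = (0.5000,-0.8660,0.0000); lever o_n−o_1 = (0.0490,-9.2093,6.0981)
cross product → J_v[:, 1] = (-5.2811,-3.0490,-4.5622)
J_ω[:, 1] = z_1
entry J[4][1] = -0.8660

-0.866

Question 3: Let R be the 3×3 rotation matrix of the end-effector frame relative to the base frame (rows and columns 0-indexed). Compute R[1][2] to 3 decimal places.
0.250

End-effector z-axis (col 2 of R) = (0.4330,0.2500,0.8660)
R[1][2] = 0.2500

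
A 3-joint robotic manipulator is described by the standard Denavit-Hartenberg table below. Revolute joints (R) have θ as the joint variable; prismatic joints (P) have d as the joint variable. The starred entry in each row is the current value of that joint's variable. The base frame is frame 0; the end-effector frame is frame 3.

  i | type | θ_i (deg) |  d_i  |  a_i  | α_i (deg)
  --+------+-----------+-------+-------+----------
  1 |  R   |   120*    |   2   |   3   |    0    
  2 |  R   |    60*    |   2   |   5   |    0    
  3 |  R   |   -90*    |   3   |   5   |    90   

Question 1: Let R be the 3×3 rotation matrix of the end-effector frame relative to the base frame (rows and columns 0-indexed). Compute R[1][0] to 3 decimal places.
1.000

End-effector x-axis (col 0 of R) = (0.0000,1.0000,0.0000)
R[1][0] = 1.0000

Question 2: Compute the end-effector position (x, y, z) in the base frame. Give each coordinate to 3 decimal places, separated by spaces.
after link 1: o_1 = (-1.5000, 2.5981, 2.0000)
after link 2: o_2 = (-6.5000, 2.5981, 4.0000)
after link 3: o_3 = (-6.5000, 7.5981, 7.0000)

-6.500 7.598 7.000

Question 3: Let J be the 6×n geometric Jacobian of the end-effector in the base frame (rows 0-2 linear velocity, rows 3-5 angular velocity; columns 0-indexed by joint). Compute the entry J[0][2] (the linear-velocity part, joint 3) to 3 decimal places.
axis z_2 = (0.0000,0.0000,1.0000); lever o_n−o_2 = (0.0000,5.0000,3.0000)
cross product → J_v[:, 2] = (-5.0000,0.0000,0.0000)
J_ω[:, 2] = z_2
entry J[0][2] = -5.0000

-5.000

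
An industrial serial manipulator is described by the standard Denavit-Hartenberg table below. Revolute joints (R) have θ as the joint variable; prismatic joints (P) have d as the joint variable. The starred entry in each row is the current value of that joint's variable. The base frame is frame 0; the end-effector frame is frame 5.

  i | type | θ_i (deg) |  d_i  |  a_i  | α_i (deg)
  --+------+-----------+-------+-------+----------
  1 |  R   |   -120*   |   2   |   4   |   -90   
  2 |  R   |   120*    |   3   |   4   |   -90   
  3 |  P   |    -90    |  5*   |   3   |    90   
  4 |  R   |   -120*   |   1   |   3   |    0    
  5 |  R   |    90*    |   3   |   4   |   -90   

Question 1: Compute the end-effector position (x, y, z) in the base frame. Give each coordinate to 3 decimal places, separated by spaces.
5.071 -7.145 2.201

after link 1: o_1 = (-2.0000, -3.4641, 2.0000)
after link 2: o_2 = (1.5981, -3.2321, -1.4641)
after link 3: o_3 = (6.3612, -0.9821, 1.0359)
after link 4: o_4 = (3.6872, -2.6136, 0.6029)
after link 5: o_5 = (5.0712, -7.1447, 2.2010)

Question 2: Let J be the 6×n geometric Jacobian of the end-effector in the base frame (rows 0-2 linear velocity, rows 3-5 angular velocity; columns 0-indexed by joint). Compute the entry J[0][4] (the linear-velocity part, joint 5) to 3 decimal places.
3.232

axis z_4 = (-0.2500,-0.4330,0.8660); lever o_n−o_4 = (1.3840,-4.5311,1.5981)
cross product → J_v[:, 4] = (3.2321,1.5981,1.7321)
J_ω[:, 4] = z_4
entry J[0][4] = 3.2321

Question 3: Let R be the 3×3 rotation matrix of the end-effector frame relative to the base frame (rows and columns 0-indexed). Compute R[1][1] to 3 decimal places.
0.433

End-effector y-axis (col 1 of R) = (0.2500,0.4330,-0.8660)
R[1][1] = 0.4330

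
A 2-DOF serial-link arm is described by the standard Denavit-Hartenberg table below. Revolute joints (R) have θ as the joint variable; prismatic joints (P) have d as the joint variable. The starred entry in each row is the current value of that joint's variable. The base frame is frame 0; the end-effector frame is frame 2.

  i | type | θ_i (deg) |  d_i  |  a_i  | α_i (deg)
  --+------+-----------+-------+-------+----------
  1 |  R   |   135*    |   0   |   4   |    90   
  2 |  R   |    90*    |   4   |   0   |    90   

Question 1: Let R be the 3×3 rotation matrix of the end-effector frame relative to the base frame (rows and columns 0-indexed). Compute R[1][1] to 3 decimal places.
0.707

End-effector y-axis (col 1 of R) = (0.7071,0.7071,0.0000)
R[1][1] = 0.7071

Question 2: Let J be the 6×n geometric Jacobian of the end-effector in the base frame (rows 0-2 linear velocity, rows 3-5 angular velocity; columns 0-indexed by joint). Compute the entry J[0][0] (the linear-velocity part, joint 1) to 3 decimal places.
-5.657

axis z_0 = ẑ; lever o_n−o_0 = (0.0000,5.6569,0.0000)
cross product → J_v[:, 0] = (-5.6569,0.0000,0.0000)
J_ω[:, 0] = z_0
entry J[0][0] = -5.6569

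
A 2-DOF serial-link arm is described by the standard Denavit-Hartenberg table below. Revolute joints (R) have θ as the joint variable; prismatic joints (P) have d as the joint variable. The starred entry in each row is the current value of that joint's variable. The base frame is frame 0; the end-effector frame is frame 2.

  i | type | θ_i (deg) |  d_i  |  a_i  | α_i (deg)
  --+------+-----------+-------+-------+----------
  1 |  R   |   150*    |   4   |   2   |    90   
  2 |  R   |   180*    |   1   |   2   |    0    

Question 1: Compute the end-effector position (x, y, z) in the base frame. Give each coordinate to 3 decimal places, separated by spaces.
0.500 0.866 4.000

after link 1: o_1 = (-1.7321, 1.0000, 4.0000)
after link 2: o_2 = (0.5000, 0.8660, 4.0000)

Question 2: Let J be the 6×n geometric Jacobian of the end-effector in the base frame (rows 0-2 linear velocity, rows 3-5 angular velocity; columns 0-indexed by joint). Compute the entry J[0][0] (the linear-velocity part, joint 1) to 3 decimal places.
-0.866

axis z_0 = ẑ; lever o_n−o_0 = (0.5000,0.8660,4.0000)
cross product → J_v[:, 0] = (-0.8660,0.5000,0.0000)
J_ω[:, 0] = z_0
entry J[0][0] = -0.8660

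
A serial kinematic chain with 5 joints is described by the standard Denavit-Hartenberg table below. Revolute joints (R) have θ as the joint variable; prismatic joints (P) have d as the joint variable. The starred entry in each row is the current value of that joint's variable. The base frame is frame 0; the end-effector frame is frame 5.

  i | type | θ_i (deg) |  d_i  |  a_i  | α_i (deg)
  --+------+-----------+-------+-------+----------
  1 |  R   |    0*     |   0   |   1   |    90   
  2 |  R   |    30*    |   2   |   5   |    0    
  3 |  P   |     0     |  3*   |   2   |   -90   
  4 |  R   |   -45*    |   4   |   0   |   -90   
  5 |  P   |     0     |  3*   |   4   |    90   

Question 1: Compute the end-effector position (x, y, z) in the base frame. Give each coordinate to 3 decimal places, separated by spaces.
9.349 -5.707 9.439

after link 1: o_1 = (1.0000, 0.0000, 0.0000)
after link 2: o_2 = (5.3301, -2.0000, 2.5000)
after link 3: o_3 = (7.0622, -5.0000, 3.5000)
after link 4: o_4 = (5.0622, -5.0000, 6.9641)
after link 5: o_5 = (9.3488, -5.7071, 9.4390)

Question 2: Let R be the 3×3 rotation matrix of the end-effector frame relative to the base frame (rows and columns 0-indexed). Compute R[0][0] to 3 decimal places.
End-effector x-axis (col 0 of R) = (0.6124,-0.7071,0.3536)
R[0][0] = 0.6124

0.612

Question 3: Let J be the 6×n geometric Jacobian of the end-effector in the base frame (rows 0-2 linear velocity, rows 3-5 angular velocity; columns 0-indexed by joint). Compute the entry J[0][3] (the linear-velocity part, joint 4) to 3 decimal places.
axis z_3 = (-0.5000,-0.0000,0.8660); lever o_n−o_3 = (2.2866,-0.7071,5.9390)
cross product → J_v[:, 3] = (0.6124,4.9497,0.3536)
J_ω[:, 3] = z_3
entry J[0][3] = 0.6124

0.612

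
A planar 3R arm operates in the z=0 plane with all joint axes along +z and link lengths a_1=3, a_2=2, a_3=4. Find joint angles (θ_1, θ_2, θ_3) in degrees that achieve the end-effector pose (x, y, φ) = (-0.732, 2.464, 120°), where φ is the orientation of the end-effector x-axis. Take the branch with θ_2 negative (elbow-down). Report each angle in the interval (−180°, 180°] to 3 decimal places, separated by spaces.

-0.000 -149.997 -90.003

wrist centre = target − a_3·(cos φ, sin φ) = (1.2680, -1.0001)
cos θ_2 = (2.6080−3²−2²)/(2·3·2) = -0.8660; θ_2 = -149.9968° (elbow-down)
β = atan2(-1.0001,1.2680) = -38.2637°; ψ = atan2(-1.0001,1.2680) = -38.2634°
θ_1 = β − ψ = -0.0003°
θ_3 = φ − θ_1 − θ_2 = -90.0029° (wrapped to (-180°,180°])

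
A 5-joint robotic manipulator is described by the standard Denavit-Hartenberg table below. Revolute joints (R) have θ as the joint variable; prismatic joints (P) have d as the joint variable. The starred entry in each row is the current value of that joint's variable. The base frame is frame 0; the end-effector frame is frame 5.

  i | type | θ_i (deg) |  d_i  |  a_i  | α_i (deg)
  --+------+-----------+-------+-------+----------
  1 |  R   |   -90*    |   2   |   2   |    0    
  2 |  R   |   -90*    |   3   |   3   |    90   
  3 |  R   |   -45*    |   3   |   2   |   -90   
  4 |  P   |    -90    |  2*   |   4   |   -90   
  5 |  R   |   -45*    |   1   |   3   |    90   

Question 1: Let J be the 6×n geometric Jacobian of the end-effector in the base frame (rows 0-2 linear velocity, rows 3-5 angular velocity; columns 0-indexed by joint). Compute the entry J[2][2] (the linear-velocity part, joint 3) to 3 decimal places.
axis z_2 = (-0.0000,1.0000,0.0000); lever o_n−o_2 = (-5.0355,9.1213,0.7929)
cross product → J_v[:, 2] = (0.7929,-0.0000,5.0355)
J_ω[:, 2] = z_2
entry J[2][2] = 5.0355

5.036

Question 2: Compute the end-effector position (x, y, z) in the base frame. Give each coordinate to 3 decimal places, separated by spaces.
after link 1: o_1 = (0.0000, -2.0000, 2.0000)
after link 2: o_2 = (-3.0000, -2.0000, 5.0000)
after link 3: o_3 = (-4.4142, 1.0000, 3.5858)
after link 4: o_4 = (-5.8284, 5.0000, 5.0000)
after link 5: o_5 = (-8.0355, 7.1213, 5.7929)

-8.036 7.121 5.793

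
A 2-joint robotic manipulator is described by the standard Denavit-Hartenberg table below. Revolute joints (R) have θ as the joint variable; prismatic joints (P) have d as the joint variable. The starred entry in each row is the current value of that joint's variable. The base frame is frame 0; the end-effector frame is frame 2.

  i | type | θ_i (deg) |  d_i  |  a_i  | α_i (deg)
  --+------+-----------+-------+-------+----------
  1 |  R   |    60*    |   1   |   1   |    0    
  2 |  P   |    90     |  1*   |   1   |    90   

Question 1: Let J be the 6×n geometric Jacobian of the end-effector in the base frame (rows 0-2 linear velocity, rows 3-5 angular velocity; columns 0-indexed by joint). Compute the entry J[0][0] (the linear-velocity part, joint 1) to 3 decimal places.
-1.366

axis z_0 = ẑ; lever o_n−o_0 = (-0.3660,1.3660,2.0000)
cross product → J_v[:, 0] = (-1.3660,-0.3660,0.0000)
J_ω[:, 0] = z_0
entry J[0][0] = -1.3660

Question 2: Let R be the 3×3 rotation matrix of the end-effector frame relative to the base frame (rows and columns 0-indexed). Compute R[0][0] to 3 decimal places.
-0.866

End-effector x-axis (col 0 of R) = (-0.8660,0.5000,0.0000)
R[0][0] = -0.8660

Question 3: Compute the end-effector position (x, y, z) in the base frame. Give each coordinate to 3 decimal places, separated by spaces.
-0.366 1.366 2.000

after link 1: o_1 = (0.5000, 0.8660, 1.0000)
after link 2: o_2 = (-0.3660, 1.3660, 2.0000)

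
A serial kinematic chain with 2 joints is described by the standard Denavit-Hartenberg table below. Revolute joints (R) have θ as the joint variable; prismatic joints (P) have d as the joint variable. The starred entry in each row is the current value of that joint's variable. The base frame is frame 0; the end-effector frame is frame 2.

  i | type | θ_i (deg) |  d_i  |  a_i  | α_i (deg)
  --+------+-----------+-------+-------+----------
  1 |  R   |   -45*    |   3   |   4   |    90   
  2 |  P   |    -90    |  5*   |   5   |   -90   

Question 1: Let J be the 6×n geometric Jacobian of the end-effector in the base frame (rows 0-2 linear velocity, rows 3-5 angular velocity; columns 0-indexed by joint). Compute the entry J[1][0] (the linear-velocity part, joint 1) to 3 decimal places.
-0.707

axis z_0 = ẑ; lever o_n−o_0 = (-0.7071,-6.3640,-2.0000)
cross product → J_v[:, 0] = (6.3640,-0.7071,0.0000)
J_ω[:, 0] = z_0
entry J[1][0] = -0.7071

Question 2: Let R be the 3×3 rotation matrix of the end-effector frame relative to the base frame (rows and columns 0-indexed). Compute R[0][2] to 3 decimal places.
End-effector z-axis (col 2 of R) = (0.7071,-0.7071,0.0000)
R[0][2] = 0.7071

0.707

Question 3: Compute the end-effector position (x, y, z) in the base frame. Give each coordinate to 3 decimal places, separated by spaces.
after link 1: o_1 = (2.8284, -2.8284, 3.0000)
after link 2: o_2 = (-0.7071, -6.3640, -2.0000)

-0.707 -6.364 -2.000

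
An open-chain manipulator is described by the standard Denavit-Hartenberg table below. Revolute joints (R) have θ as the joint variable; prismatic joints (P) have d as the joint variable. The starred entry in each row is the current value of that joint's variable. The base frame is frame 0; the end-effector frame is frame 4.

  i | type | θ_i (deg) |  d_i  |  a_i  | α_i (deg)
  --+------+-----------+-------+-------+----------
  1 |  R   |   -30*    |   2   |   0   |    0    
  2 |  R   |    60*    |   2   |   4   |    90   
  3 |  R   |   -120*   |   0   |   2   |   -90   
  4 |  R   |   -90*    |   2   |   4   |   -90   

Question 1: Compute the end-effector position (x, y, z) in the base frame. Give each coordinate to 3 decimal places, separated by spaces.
6.098 -1.098 1.268

after link 1: o_1 = (0.0000, 0.0000, 2.0000)
after link 2: o_2 = (3.4641, 2.0000, 4.0000)
after link 3: o_3 = (2.5981, 1.5000, 2.2679)
after link 4: o_4 = (6.0981, -1.0981, 1.2679)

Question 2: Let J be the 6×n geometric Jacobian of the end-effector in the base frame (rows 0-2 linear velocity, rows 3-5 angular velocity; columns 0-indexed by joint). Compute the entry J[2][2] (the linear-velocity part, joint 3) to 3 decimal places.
axis z_2 = (0.5000,-0.8660,0.0000); lever o_n−o_2 = (2.6340,-3.0981,-2.7321)
cross product → J_v[:, 2] = (2.3660,1.3660,0.7321)
J_ω[:, 2] = z_2
entry J[2][2] = 0.7321

0.732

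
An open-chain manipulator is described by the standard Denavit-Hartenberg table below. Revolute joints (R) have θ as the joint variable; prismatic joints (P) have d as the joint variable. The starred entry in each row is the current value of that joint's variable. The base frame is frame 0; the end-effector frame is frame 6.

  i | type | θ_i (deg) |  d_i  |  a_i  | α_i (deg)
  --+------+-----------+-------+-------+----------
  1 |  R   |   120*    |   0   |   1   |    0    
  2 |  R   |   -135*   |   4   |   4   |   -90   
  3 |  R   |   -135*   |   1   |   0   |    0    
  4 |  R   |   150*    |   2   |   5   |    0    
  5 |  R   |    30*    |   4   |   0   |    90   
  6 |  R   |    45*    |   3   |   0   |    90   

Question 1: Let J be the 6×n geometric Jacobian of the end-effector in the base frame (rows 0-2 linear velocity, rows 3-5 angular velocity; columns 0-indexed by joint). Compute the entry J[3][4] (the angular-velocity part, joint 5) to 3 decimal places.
axis z_4 = (0.2588,0.9659,0.0000); lever o_n−o_4 = (3.0843,3.3147,2.1213)
cross product → J_v[:, 4] = (2.0490,-0.5490,-2.1213)
J_ω[:, 4] = z_4
entry J[3][4] = 0.2588

0.259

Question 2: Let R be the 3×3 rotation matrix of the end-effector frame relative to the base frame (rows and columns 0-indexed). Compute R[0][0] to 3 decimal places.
End-effector x-axis (col 0 of R) = (0.6660,0.5536,-0.5000)
R[0][0] = 0.6660

0.666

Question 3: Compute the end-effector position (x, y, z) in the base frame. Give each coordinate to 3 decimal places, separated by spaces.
11.890 4.793 4.827

after link 1: o_1 = (-0.5000, 0.8660, 0.0000)
after link 2: o_2 = (3.3637, -0.1693, 4.0000)
after link 3: o_3 = (3.6225, 0.7967, 4.0000)
after link 4: o_4 = (8.8052, 1.4785, 2.7059)
after link 5: o_5 = (9.8405, 5.3422, 2.7059)
after link 6: o_6 = (11.8895, 4.7932, 4.8272)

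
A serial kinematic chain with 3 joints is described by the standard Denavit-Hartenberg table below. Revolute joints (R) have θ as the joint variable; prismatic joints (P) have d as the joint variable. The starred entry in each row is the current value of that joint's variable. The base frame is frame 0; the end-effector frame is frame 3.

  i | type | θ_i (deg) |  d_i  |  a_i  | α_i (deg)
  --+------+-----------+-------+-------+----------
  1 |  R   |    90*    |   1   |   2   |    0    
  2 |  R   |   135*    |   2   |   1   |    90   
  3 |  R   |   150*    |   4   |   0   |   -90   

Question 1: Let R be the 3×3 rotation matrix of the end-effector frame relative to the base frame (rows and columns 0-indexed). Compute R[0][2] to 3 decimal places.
0.354

End-effector z-axis (col 2 of R) = (0.3536,0.3536,-0.8660)
R[0][2] = 0.3536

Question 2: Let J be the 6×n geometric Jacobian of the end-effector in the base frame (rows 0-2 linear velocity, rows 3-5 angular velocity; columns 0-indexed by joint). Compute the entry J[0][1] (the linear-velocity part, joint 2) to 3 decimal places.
axis z_1 = (0.0000,0.0000,1.0000); lever o_n−o_1 = (-3.5355,2.1213,2.0000)
cross product → J_v[:, 1] = (-2.1213,-3.5355,0.0000)
J_ω[:, 1] = z_1
entry J[0][1] = -2.1213

-2.121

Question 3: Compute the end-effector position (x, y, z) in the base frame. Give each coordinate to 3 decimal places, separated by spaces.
after link 1: o_1 = (0.0000, 2.0000, 1.0000)
after link 2: o_2 = (-0.7071, 1.2929, 3.0000)
after link 3: o_3 = (-3.5355, 4.1213, 3.0000)

-3.536 4.121 3.000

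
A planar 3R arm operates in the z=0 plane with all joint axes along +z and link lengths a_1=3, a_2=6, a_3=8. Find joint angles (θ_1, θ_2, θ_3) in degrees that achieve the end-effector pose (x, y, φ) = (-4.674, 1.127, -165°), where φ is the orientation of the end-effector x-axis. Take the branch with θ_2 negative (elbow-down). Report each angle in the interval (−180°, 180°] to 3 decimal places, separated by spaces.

152.637 -134.992 177.356

wrist centre = target − a_3·(cos φ, sin φ) = (3.0534, 3.1976)
cos θ_2 = (19.5476−3²−6²)/(2·3·6) = -0.7070; θ_2 = -134.9922° (elbow-down)
β = atan2(3.1976,3.0534) = 46.3210°; ψ = atan2(-4.2432,-1.2421) = -106.3156°
θ_1 = β − ψ = 152.6366°
θ_3 = φ − θ_1 − θ_2 = 177.3555° (wrapped to (-180°,180°])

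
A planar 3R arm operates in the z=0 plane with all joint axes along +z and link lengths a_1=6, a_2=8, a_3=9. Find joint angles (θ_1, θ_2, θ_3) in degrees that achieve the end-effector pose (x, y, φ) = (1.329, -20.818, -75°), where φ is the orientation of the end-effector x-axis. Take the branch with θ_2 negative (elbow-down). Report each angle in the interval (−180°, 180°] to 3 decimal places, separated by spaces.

wrist centre = target − a_3·(cos φ, sin φ) = (-1.0004, -12.1247)
cos θ_2 = (148.0083−6²−8²)/(2·6·8) = 0.5001; θ_2 = -59.9943° (elbow-down)
β = atan2(-12.1247,-1.0004) = -94.7166°; ψ = atan2(-6.9278,10.0007) = -34.7116°
θ_1 = β − ψ = -60.0050°
θ_3 = φ − θ_1 − θ_2 = 44.9993° (wrapped to (-180°,180°])

-60.005 -59.994 44.999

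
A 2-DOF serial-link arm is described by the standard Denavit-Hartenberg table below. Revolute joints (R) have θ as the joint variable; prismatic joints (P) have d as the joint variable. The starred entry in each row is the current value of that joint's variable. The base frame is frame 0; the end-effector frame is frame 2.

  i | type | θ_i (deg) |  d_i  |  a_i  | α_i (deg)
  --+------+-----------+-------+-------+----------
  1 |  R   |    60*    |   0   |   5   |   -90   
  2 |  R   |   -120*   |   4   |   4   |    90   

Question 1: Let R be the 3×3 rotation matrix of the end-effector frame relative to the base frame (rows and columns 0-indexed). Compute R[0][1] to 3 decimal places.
End-effector y-axis (col 1 of R) = (-0.8660,0.5000,0.0000)
R[0][1] = -0.8660

-0.866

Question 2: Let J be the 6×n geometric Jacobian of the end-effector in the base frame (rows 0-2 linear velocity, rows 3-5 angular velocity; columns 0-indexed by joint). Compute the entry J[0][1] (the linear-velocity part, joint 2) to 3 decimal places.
axis z_1 = (-0.8660,0.5000,0.0000); lever o_n−o_1 = (-4.4641,0.2679,3.4641)
cross product → J_v[:, 1] = (1.7321,3.0000,2.0000)
J_ω[:, 1] = z_1
entry J[0][1] = 1.7321

1.732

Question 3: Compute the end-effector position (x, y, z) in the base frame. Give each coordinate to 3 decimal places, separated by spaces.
after link 1: o_1 = (2.5000, 4.3301, 0.0000)
after link 2: o_2 = (-1.9641, 4.5981, 3.4641)

-1.964 4.598 3.464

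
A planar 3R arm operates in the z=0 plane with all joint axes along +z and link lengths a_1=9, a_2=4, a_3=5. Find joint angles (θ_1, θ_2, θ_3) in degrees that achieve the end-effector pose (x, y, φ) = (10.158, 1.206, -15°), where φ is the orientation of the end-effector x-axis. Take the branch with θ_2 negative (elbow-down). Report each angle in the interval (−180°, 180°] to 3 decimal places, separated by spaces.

wrist centre = target − a_3·(cos φ, sin φ) = (5.3284, 2.5001)
cos θ_2 = (34.6420−9²−4²)/(2·9·4) = -0.8661; θ_2 = -150.0066° (elbow-down)
β = atan2(2.5001,5.3284) = 25.1362°; ψ = atan2(-1.9996,5.5357) = -19.8608°
θ_1 = β − ψ = 44.9970°
θ_3 = φ − θ_1 − θ_2 = 90.0097° (wrapped to (-180°,180°])

44.997 -150.007 90.010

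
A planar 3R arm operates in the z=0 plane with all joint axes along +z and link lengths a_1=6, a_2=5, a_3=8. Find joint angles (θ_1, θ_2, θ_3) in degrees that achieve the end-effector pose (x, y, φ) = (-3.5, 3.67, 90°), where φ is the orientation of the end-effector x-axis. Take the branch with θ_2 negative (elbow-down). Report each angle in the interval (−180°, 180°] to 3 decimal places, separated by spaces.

wrist centre = target − a_3·(cos φ, sin φ) = (-3.5000, -4.3300)
cos θ_2 = (30.9989−6²−5²)/(2·6·5) = -0.5000; θ_2 = -120.0012° (elbow-down)
β = atan2(-4.3300,-3.5000) = -128.9491°; ψ = atan2(-4.3301,3.4999) = -51.0521°
θ_1 = β − ψ = -77.8970°
θ_3 = φ − θ_1 − θ_2 = -72.1018° (wrapped to (-180°,180°])

-77.897 -120.001 -72.102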